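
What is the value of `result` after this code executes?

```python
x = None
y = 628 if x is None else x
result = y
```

x = None; y = 628; result = 628

628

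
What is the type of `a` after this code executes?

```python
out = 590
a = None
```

None has type NoneType

NoneType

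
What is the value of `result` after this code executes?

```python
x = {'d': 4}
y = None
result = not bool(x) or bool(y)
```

x = {'d': 4}; y = None; result = False

False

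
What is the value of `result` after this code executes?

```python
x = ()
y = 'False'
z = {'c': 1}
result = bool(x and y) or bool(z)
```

x = (); y = 'False'; z = {'c': 1}; result = True

True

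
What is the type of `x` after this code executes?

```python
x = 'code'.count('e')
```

str.count() returns int

int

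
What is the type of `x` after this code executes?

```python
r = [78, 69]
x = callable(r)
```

callable() returns bool

bool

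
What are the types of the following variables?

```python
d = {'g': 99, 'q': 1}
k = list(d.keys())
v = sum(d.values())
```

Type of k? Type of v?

list() converts to list; sum of ints is int

list, int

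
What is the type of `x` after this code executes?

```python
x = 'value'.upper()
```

str.upper() returns str

str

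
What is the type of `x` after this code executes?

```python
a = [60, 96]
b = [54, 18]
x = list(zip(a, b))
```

list(zip()) returns a list of tuples

list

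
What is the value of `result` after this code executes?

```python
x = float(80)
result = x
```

x = 80.0; result = 80.0

80.0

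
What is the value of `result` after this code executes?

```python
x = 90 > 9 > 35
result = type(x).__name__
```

x is bool; result = 'bool'

'bool'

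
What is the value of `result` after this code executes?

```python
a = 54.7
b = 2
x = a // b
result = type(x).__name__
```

a is float; b is int; x is float; result = 'float'

'float'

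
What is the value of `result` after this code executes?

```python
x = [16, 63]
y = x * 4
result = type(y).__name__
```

x is list; y is list; result = 'list'

'list'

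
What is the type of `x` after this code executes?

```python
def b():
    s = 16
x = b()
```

Function without return returns None

NoneType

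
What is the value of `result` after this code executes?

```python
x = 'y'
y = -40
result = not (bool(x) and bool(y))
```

x = 'y'; y = -40; result = False

False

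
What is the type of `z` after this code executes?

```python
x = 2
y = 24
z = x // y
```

int // int = int

int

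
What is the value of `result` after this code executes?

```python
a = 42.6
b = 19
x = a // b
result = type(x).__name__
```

a is float; b is int; x is float; result = 'float'

'float'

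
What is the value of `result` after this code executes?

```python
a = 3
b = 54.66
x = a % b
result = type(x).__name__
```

a is int; b is float; x is float; result = 'float'

'float'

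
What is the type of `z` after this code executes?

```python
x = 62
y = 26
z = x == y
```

Equality comparison returns bool

bool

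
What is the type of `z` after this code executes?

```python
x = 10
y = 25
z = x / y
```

int / int = float

float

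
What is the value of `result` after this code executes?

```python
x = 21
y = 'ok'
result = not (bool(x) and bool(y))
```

x = 21; y = 'ok'; result = False

False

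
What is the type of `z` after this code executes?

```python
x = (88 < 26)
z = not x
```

'not' returns bool

bool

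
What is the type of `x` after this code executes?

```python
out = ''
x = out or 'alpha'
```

'or' returns first truthy value (str)

str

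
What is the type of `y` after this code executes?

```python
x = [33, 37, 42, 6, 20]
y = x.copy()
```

list.copy() returns list

list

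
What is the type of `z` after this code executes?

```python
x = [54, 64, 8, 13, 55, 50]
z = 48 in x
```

'in' operator returns bool

bool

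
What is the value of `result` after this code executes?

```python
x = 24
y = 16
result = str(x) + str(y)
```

x = 24; y = 16; result = '2416'

'2416'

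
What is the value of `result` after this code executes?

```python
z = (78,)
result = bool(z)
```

z = (78,); result = True

True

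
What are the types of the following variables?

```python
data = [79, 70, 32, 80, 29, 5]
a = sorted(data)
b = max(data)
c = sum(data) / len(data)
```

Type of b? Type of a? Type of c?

max of ints returns int; sorted() returns list; int / int = float

int, list, float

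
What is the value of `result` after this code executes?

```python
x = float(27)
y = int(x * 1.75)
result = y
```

x = 27.0; y = 47; result = 47

47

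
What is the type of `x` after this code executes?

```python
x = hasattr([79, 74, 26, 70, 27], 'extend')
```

hasattr() returns bool

bool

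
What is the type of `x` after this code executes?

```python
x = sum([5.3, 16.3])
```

sum() of floats returns float

float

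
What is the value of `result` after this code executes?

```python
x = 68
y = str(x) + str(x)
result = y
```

x = 68; y = '6868'; result = '6868'

'6868'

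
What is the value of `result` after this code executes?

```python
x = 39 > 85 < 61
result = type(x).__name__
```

x is bool; result = 'bool'

'bool'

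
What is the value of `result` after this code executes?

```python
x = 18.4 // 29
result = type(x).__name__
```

x is float; result = 'float'

'float'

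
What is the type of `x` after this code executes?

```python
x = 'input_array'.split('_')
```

str.split() returns list

list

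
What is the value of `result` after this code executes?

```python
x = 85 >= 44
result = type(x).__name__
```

x is bool; result = 'bool'

'bool'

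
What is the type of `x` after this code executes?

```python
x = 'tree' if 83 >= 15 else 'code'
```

Both branches of conditional are str

str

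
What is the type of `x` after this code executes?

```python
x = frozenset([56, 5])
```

frozenset() returns frozenset

frozenset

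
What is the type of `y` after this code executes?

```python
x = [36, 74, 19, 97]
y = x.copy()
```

list.copy() returns list

list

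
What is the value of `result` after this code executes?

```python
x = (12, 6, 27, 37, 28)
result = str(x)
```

x = (12, 6, 27, 37, 28); result = '(12, 6, 27, 37, 28)'

'(12, 6, 27, 37, 28)'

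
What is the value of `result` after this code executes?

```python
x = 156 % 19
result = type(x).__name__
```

x is int; result = 'int'

'int'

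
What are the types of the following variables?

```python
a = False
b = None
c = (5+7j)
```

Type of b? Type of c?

b is assigned None, whose type is NoneType; c is assigned (5+7j), an int plus an imaginary literal (j suffix), which evaluates to complex

NoneType, complex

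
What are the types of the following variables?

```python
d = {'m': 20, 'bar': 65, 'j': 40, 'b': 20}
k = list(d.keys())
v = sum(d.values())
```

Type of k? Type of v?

list() converts to list; sum of ints is int

list, int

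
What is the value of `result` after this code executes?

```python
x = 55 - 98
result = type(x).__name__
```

x is int; result = 'int'

'int'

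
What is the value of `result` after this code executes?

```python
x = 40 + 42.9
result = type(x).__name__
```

x is float; result = 'float'

'float'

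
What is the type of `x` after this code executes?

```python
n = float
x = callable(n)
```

callable() returns bool

bool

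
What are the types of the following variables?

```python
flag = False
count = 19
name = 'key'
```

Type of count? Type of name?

count is assigned a bare integer (no decimal point), so it is an int; name is assigned a quoted string literal, so it is a str

int, str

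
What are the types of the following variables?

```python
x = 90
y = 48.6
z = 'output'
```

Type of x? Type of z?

x is assigned a bare integer (no decimal point), so it is an int; z is assigned a quoted string literal, so it is a str

int, str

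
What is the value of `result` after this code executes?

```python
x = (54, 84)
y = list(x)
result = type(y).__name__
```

x is tuple; y is list; result = 'list'

'list'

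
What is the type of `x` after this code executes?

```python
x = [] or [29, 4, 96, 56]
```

'or' returns first truthy value (list)

list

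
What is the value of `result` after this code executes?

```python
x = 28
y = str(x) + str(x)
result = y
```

x = 28; y = '2828'; result = '2828'

'2828'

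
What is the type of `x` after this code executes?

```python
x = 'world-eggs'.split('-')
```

str.split() returns list

list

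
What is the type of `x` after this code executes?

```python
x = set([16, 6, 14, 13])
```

set() constructor returns set

set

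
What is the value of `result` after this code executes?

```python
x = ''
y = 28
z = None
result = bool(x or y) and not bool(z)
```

x = ''; y = 28; z = None; result = True

True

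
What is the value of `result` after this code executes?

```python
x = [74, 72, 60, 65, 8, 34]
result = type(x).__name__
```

x is list; result = 'list'

'list'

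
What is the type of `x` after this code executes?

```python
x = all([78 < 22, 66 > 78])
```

all() returns bool

bool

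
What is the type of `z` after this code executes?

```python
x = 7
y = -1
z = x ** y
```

int ** negative = float

float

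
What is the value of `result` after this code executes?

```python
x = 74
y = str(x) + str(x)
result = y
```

x = 74; y = '7474'; result = '7474'

'7474'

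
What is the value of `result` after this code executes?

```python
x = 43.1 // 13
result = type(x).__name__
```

x is float; result = 'float'

'float'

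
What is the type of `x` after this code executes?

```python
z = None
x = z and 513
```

'and' returns first falsy value (None)

NoneType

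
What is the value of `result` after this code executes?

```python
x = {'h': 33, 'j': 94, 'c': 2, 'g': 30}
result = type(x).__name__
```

x is dict; result = 'dict'

'dict'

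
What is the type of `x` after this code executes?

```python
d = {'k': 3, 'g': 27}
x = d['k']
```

Accessing dict[str, int] with str key returns int

int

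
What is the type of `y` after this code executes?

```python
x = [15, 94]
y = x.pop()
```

list.pop() returns the popped element

int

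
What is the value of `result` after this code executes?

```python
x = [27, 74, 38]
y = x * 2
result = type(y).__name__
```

x is list; y is list; result = 'list'

'list'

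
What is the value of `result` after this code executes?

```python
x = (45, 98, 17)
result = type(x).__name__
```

x is tuple; result = 'tuple'

'tuple'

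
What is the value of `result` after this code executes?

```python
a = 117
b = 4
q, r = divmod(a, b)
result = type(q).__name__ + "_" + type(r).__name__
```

a is int; b is int; q is int; r is int; result = 'int_int'

'int_int'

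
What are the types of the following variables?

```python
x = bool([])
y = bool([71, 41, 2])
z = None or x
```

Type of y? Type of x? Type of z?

bool() returns bool; bool() returns bool; None or bool returns the bool

bool, bool, bool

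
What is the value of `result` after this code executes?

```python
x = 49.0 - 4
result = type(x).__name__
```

x is float; result = 'float'

'float'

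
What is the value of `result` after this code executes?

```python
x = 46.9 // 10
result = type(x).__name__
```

x is float; result = 'float'

'float'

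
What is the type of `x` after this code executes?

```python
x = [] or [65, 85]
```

'or' returns first truthy value (list)

list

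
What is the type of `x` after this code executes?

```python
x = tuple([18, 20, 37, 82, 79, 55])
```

tuple() constructor returns tuple

tuple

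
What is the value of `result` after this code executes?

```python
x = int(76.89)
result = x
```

x = 76; result = 76

76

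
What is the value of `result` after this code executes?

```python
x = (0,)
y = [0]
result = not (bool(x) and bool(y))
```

x = (0,); y = [0]; result = False

False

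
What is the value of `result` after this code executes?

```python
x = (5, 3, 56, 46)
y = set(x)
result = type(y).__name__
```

x is tuple; y is set; result = 'set'

'set'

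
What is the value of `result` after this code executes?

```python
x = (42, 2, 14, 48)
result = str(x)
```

x = (42, 2, 14, 48); result = '(42, 2, 14, 48)'

'(42, 2, 14, 48)'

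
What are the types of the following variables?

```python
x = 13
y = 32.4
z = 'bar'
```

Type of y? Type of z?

y is assigned a number with a decimal point, so it is a float; z is assigned a quoted string literal, so it is a str

float, str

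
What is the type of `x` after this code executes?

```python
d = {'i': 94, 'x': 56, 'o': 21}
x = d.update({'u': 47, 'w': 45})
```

dict.update() returns None

NoneType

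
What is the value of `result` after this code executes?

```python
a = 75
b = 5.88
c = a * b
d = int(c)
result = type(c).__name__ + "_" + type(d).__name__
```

a is int; b is float; c is float; d is int; result = 'float_int'

'float_int'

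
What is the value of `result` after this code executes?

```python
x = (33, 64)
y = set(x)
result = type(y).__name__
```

x is tuple; y is set; result = 'set'

'set'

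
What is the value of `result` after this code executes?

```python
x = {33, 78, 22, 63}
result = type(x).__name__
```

x is set; result = 'set'

'set'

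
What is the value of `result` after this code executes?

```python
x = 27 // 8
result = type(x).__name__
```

x is int; result = 'int'

'int'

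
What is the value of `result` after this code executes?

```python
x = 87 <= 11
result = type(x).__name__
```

x is bool; result = 'bool'

'bool'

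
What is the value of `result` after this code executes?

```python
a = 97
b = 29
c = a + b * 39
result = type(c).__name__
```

a is int; b is int; c is int; result = 'int'

'int'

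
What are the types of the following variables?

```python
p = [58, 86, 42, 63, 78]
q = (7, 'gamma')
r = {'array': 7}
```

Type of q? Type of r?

q is assigned a tuple (parenthesized, comma-separated values); r is assigned a dict literal ({key: value})

tuple, dict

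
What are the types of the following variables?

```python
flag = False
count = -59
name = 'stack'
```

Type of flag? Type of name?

flag is assigned the constant False, which has type bool; name is assigned a quoted string literal, so it is a str

bool, str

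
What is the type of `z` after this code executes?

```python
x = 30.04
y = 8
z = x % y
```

float % int = float

float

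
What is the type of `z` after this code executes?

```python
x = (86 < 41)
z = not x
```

'not' returns bool

bool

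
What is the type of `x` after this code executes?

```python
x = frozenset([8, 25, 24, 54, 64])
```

frozenset() returns frozenset

frozenset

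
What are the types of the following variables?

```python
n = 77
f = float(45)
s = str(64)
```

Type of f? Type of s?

f is assigned the result of calling float(), which returns a float; s is assigned the result of calling str(), which returns a str

float, str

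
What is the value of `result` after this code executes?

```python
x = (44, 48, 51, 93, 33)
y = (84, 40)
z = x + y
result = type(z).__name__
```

x is tuple; y is tuple; z is tuple; result = 'tuple'

'tuple'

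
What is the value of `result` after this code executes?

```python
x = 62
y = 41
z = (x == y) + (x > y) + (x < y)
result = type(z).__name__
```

x is int; y is int; z is int; result = 'int'

'int'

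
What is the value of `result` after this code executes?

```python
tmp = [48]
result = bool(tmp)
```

tmp = [48]; result = True

True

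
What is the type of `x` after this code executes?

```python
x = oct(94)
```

oct() returns str representation

str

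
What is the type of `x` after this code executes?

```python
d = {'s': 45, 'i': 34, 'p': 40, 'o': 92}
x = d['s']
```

Accessing dict[str, int] with str key returns int

int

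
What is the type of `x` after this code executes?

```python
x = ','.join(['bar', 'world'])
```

str.join() returns str

str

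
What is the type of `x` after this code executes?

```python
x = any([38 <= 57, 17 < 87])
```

any() returns bool

bool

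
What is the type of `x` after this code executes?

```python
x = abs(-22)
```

abs() of int returns int

int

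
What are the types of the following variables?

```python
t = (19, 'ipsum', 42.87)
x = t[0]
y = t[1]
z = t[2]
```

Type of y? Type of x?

tuple[1] is str; tuple[0] is int

str, int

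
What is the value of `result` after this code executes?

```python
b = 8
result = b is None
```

b = 8; result = False

False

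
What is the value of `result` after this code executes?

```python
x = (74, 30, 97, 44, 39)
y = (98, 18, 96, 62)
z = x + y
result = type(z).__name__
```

x is tuple; y is tuple; z is tuple; result = 'tuple'

'tuple'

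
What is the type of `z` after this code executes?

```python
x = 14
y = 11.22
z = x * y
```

int * float = float

float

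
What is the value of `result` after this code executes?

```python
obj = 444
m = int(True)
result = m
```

obj = 444; m = 1; result = 1

1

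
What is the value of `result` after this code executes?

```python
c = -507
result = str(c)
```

c = -507; result = '-507'

'-507'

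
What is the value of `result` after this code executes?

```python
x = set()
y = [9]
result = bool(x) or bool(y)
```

x = set(); y = [9]; result = True

True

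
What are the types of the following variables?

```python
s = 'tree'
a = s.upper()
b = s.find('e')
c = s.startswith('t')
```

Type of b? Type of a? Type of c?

find() returns int; upper() returns str; startswith() returns bool

int, str, bool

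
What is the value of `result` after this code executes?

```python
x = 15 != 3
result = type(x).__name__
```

x is bool; result = 'bool'

'bool'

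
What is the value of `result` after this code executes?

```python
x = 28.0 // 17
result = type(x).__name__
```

x is float; result = 'float'

'float'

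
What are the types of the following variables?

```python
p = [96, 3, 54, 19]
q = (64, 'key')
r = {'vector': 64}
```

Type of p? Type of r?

p is assigned a list literal (square brackets); r is assigned a dict literal ({key: value})

list, dict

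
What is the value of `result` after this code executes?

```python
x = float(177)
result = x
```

x = 177.0; result = 177.0

177.0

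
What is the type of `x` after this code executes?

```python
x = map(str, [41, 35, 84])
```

map() returns a map object

map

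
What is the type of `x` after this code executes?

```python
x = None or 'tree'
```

'or' with None returns the other truthy value (str)

str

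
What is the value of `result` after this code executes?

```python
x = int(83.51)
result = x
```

x = 83; result = 83

83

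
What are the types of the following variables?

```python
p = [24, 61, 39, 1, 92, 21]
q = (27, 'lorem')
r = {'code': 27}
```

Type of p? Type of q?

p is assigned a list literal (square brackets); q is assigned a tuple (parenthesized, comma-separated values)

list, tuple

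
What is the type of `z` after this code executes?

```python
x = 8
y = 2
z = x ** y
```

positive int ** positive int = int

int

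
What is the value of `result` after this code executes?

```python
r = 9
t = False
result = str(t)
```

r = 9; t = False; result = 'False'

'False'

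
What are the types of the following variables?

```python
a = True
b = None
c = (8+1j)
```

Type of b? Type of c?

b is assigned None, whose type is NoneType; c is assigned (8+1j), an int plus an imaginary literal (j suffix), which evaluates to complex

NoneType, complex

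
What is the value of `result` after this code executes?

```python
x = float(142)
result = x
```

x = 142.0; result = 142.0

142.0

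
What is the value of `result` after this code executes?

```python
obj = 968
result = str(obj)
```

obj = 968; result = '968'

'968'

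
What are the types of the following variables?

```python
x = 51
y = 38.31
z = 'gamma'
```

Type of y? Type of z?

y is assigned a number with a decimal point, so it is a float; z is assigned a quoted string literal, so it is a str

float, str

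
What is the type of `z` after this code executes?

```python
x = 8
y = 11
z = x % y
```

int % int = int

int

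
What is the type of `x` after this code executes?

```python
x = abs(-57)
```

abs() of int returns int

int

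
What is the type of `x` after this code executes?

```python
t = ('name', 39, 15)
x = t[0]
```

Index 0 of tuple is a str literal

str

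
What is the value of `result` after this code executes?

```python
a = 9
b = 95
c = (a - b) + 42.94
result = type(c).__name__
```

a is int; b is int; c is float; result = 'float'

'float'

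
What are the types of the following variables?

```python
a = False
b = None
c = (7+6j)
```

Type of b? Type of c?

b is assigned None, whose type is NoneType; c is assigned (7+6j), an int plus an imaginary literal (j suffix), which evaluates to complex

NoneType, complex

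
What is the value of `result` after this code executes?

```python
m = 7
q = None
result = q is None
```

m = 7; q = None; result = True

True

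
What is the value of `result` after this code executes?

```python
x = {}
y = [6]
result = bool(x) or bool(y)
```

x = {}; y = [6]; result = True

True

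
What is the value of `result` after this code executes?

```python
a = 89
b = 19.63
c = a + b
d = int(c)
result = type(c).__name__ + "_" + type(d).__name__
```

a is int; b is float; c is float; d is int; result = 'float_int'

'float_int'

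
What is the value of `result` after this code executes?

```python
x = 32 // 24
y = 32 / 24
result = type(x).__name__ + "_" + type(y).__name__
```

x is int; y is float; result = 'int_float'

'int_float'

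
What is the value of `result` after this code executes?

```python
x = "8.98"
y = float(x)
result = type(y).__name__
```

x is str; y is float; result = 'float'

'float'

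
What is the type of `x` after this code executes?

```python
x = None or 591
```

'or' with None returns the other truthy value

int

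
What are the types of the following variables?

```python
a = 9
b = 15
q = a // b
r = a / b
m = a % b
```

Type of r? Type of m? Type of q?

/ returns float; % of ints returns int; // returns int

float, int, int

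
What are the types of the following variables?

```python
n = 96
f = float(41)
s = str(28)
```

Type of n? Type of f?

n is assigned a bare integer (no decimal point), so it is an int; f is assigned the result of calling float(), which returns a float

int, float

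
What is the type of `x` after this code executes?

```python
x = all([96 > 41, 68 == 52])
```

all() returns bool

bool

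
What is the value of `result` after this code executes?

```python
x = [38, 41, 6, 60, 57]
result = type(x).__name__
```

x is list; result = 'list'

'list'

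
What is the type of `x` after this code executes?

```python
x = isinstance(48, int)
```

isinstance() returns bool

bool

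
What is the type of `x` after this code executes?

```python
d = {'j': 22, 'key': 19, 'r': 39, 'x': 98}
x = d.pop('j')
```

dict.pop() returns the value

int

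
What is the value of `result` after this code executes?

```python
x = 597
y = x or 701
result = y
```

x = 597; y = 597; result = 597

597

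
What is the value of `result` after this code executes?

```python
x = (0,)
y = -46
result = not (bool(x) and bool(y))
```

x = (0,); y = -46; result = False

False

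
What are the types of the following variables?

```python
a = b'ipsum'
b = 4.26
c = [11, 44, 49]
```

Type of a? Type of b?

a is assigned a bytes literal (b'...' prefix); b is assigned a number with a decimal point, so it is a float

bytes, float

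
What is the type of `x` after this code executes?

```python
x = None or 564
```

'or' with None returns the other truthy value

int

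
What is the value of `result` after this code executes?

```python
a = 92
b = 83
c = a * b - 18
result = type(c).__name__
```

a is int; b is int; c is int; result = 'int'

'int'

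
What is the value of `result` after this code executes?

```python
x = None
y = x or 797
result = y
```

x = None; y = 797; result = 797

797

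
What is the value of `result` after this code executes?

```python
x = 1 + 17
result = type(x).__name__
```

x is int; result = 'int'

'int'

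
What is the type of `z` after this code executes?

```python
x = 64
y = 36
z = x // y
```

int // int = int

int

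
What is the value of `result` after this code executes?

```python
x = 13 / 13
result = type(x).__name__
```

x is float; result = 'float'

'float'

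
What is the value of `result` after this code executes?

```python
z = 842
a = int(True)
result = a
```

z = 842; a = 1; result = 1

1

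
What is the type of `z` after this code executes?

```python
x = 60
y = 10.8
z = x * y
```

int * float = float

float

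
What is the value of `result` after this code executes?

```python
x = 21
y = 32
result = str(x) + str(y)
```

x = 21; y = 32; result = '2132'

'2132'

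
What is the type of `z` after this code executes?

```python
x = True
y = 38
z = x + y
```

bool + int = int (bool is subclass of int)

int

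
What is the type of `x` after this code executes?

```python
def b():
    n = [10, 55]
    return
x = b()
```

Bare return returns None

NoneType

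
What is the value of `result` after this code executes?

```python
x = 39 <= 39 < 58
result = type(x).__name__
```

x is bool; result = 'bool'

'bool'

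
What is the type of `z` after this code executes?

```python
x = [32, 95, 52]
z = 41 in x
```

'in' operator returns bool

bool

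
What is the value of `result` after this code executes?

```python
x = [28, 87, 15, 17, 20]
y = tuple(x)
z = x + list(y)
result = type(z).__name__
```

x is list; y is tuple; z is list; result = 'list'

'list'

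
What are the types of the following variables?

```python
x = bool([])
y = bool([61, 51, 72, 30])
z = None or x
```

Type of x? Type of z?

bool() returns bool; None or bool returns the bool

bool, bool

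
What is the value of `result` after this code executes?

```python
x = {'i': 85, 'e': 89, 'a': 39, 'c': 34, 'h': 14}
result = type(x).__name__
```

x is dict; result = 'dict'

'dict'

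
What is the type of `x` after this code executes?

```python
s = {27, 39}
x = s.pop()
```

Popping from set[int] returns int

int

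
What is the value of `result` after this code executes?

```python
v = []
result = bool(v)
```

v = []; result = False

False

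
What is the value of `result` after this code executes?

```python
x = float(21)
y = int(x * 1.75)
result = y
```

x = 21.0; y = 36; result = 36

36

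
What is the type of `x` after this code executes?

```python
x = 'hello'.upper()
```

str.upper() returns str

str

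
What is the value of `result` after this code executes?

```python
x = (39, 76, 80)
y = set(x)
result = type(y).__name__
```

x is tuple; y is set; result = 'set'

'set'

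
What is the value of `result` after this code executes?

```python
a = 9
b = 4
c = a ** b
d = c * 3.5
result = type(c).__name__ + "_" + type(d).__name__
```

a is int; b is int; c is int; d is float; result = 'int_float'

'int_float'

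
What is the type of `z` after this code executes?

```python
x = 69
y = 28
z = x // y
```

int // int = int

int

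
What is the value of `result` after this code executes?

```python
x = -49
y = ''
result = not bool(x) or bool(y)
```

x = -49; y = ''; result = False

False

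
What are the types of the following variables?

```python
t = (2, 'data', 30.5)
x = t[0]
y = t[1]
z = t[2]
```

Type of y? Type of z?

tuple[1] is str; tuple[2] is float

str, float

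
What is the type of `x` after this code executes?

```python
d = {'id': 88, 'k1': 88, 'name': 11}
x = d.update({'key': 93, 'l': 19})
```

dict.update() returns None

NoneType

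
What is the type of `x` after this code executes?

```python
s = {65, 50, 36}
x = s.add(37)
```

set.add() returns None (mutates in place)

NoneType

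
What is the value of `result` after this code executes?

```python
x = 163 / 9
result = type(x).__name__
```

x is float; result = 'float'

'float'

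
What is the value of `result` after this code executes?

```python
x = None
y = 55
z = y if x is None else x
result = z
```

x = None; y = 55; z = 55; result = 55

55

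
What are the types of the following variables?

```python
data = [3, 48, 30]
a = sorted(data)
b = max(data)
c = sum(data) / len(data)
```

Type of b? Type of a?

max of ints returns int; sorted() returns list

int, list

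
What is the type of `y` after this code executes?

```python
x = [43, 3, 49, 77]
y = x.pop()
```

list.pop() returns the popped element

int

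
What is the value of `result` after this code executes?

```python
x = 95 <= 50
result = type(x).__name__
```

x is bool; result = 'bool'

'bool'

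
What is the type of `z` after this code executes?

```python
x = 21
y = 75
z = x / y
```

int / int = float

float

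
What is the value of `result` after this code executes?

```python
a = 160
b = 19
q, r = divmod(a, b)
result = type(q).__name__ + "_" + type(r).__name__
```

a is int; b is int; q is int; r is int; result = 'int_int'

'int_int'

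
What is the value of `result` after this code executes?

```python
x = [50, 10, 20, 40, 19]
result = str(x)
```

x = [50, 10, 20, 40, 19]; result = '[50, 10, 20, 40, 19]'

'[50, 10, 20, 40, 19]'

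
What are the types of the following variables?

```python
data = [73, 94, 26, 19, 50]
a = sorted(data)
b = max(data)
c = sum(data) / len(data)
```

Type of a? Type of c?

sorted() returns list; int / int = float

list, float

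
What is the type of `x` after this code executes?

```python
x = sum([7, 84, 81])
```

sum() of ints returns int

int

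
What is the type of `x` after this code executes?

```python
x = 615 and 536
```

'and' with truthy values returns last operand (int)

int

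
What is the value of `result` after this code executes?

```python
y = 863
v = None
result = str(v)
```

y = 863; v = None; result = 'None'

'None'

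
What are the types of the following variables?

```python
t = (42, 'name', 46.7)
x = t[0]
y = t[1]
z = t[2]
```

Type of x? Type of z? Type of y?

tuple[0] is int; tuple[2] is float; tuple[1] is str

int, float, str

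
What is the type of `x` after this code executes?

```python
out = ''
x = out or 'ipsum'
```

'or' returns first truthy value (str)

str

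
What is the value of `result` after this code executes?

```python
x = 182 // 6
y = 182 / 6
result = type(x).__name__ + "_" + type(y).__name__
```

x is int; y is float; result = 'int_float'

'int_float'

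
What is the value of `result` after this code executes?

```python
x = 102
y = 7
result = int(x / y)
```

x = 102; y = 7; result = 14

14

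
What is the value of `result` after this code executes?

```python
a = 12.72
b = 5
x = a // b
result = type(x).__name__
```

a is float; b is int; x is float; result = 'float'

'float'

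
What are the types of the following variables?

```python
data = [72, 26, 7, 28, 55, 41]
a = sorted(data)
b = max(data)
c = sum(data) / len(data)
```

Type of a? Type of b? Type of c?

sorted() returns list; max of ints returns int; int / int = float

list, int, float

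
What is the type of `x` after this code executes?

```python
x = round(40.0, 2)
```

round() with decimal places returns float

float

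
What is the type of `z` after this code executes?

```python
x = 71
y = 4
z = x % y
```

int % int = int

int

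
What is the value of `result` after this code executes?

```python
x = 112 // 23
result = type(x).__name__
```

x is int; result = 'int'

'int'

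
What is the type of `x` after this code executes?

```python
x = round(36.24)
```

round() with no decimal places returns int

int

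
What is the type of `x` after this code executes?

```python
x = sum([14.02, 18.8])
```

sum() of floats returns float

float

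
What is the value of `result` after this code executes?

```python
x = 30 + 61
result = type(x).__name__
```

x is int; result = 'int'

'int'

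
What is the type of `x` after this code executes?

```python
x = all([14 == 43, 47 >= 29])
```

all() returns bool

bool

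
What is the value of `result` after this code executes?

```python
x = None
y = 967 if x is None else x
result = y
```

x = None; y = 967; result = 967

967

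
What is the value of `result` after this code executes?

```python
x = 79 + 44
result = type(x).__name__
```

x is int; result = 'int'

'int'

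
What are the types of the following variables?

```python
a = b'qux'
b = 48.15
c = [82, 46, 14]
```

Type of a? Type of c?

a is assigned a bytes literal (b'...' prefix); c is assigned a list literal (square brackets)

bytes, list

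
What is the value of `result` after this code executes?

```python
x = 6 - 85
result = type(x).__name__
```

x is int; result = 'int'

'int'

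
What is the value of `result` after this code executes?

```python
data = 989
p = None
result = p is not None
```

data = 989; p = None; result = False

False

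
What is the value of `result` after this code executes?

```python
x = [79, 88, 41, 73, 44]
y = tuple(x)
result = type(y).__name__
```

x is list; y is tuple; result = 'tuple'

'tuple'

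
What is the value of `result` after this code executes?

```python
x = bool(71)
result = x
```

x = True; result = True

True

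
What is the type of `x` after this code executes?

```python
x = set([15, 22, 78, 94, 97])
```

set() constructor returns set

set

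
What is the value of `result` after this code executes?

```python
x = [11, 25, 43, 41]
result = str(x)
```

x = [11, 25, 43, 41]; result = '[11, 25, 43, 41]'

'[11, 25, 43, 41]'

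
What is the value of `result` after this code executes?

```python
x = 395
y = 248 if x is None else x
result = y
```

x = 395; y = 395; result = 395

395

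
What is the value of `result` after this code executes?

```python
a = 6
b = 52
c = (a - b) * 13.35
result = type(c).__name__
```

a is int; b is int; c is float; result = 'float'

'float'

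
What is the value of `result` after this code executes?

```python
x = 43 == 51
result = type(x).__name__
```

x is bool; result = 'bool'

'bool'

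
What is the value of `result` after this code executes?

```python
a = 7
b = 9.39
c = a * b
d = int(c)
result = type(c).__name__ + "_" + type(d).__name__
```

a is int; b is float; c is float; d is int; result = 'float_int'

'float_int'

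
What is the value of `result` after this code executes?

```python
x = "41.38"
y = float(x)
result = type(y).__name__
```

x is str; y is float; result = 'float'

'float'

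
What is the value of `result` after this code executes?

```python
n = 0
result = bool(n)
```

n = 0; result = False

False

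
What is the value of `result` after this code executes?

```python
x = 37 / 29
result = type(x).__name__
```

x is float; result = 'float'

'float'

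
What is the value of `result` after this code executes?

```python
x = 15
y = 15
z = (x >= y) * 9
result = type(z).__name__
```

x is int; y is int; z is int; result = 'int'

'int'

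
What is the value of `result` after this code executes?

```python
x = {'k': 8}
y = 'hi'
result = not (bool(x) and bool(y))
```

x = {'k': 8}; y = 'hi'; result = False

False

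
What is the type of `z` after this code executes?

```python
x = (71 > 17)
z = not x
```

'not' returns bool

bool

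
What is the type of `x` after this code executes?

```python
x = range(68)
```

range() returns a range object

range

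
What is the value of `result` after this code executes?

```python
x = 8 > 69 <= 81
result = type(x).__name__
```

x is bool; result = 'bool'

'bool'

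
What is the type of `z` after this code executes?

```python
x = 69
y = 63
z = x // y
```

int // int = int

int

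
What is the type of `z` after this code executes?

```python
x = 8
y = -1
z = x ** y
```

int ** negative = float

float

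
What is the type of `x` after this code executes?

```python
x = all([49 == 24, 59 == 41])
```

all() returns bool

bool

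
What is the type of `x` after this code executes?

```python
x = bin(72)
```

bin() returns str representation

str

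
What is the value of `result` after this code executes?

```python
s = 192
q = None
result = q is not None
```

s = 192; q = None; result = False

False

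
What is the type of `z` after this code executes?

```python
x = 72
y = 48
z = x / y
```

int / int = float

float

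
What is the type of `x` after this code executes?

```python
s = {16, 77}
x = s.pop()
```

Popping from set[int] returns int

int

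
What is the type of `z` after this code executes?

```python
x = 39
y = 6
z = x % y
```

int % int = int

int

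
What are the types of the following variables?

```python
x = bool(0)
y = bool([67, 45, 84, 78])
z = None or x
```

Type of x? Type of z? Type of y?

bool() returns bool; None or bool returns the bool; bool() returns bool

bool, bool, bool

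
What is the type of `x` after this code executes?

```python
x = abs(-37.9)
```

abs() of float returns float

float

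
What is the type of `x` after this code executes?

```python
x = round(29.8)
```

round() with no decimal places returns int

int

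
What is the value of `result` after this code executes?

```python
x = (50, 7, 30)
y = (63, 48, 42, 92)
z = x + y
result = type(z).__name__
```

x is tuple; y is tuple; z is tuple; result = 'tuple'

'tuple'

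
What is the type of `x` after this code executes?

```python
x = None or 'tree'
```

'or' with None returns the other truthy value (str)

str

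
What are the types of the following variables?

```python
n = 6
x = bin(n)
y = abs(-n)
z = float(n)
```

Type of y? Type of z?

abs() of int returns int; float() returns float

int, float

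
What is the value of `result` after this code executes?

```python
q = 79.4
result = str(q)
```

q = 79.4; result = '79.4'

'79.4'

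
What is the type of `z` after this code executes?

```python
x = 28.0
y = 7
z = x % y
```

float % int = float

float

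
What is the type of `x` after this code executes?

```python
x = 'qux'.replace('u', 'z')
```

str.replace() returns str

str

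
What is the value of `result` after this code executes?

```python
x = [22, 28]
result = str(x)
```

x = [22, 28]; result = '[22, 28]'

'[22, 28]'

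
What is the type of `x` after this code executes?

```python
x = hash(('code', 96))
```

hash() returns int

int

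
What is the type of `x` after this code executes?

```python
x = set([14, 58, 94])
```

set() constructor returns set

set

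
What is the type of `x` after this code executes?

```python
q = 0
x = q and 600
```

'and' returns first falsy value (0 is int)

int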